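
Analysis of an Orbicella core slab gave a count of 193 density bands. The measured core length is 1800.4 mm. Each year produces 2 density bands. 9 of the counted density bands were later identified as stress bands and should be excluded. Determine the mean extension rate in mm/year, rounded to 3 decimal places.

Correcting the raw count gives 193 − 9 = 184 true density bands.
184 density bands at 2 per year is 184 / 2 = 92 years.
1800.4 mm over 92 years gives 1800.4 / 92 ≈ 19.570 mm/year.

19.570 mm/year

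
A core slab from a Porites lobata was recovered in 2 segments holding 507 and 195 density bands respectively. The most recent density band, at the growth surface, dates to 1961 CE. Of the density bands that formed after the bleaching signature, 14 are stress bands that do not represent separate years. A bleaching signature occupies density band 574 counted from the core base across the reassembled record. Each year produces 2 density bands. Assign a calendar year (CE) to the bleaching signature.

1904 CE

Total density bands = 507 + 195 = 702.
Between density band 574 and the growth surface there are 702 − 574 = 128 density bands.
Removing the 14 false density bands leaves 128 − 14 = 114 true density bands beyond the bleaching signature.
With 2 density bands per year, 114 / 2 = 57 years.
1961 − 57 = 1904 CE.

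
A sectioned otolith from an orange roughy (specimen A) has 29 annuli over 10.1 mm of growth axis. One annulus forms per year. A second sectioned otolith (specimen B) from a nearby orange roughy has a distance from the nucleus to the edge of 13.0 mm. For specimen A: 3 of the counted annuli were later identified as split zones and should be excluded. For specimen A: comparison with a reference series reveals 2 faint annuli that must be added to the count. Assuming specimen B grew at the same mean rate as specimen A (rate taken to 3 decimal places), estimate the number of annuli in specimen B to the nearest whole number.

36 annuli

Specimen A: true annulus count = 29 − 3 + 2 = 28.
A: 10.1 mm over 28 years gives 10.1 / 28 ≈ 0.361 mm/yr.
B spans 13.0 / 0.361 = 36.01 years ≈ 36 annuli.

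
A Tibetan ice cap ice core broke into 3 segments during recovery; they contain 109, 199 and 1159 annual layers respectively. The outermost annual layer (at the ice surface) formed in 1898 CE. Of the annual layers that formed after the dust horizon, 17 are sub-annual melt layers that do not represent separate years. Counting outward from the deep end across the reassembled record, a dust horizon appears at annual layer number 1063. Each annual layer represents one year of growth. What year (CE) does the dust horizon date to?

1511 CE

Total annual layers = 109 + 199 + 1159 = 1467.
The dust horizon sits at annual layer 1063 from the deep end, so 1467 − 1063 = 404 annual layers formed after it.
Removing the 17 false annual layers leaves 404 − 17 = 387 true annual layers beyond the dust horizon.
The annual layer at the ice surface is 1898 CE, so the dust horizon dates to 1898 − 387 = 1511 CE.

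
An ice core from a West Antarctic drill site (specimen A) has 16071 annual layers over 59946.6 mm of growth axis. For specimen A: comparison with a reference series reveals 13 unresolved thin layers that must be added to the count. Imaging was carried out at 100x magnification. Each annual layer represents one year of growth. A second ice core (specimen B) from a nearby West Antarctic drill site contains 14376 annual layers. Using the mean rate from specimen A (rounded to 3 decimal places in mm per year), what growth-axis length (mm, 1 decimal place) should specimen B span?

Specimen A: true annual layer count = 16071 + 13 = 16084.
A: Extension rate ≈ 59946.6 / 16084 = 3.727 mm/year.
B's length ≈ 3.727 × 14376 = 53579.4 mm.

53579.4 mm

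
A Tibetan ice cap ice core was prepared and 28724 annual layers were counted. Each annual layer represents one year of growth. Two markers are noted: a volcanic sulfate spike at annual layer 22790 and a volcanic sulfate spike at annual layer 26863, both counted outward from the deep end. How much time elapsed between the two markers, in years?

4073 years

Separation: 26863 − 22790 = 4073 annual layers.
That is 4073 years at one annual layer per year.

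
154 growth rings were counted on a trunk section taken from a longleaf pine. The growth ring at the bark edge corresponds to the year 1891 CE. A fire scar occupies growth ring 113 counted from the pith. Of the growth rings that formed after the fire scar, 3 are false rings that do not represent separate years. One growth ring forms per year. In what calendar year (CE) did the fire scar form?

The fire scar sits at growth ring 113 from the pith, so 154 − 113 = 41 growth rings formed after it.
Removing the 3 false growth rings leaves 41 − 3 = 38 true growth rings beyond the fire scar.
Counting back 38 years from 1891 CE places the fire scar in 1891 − 38 = 1853 CE.

1853 CE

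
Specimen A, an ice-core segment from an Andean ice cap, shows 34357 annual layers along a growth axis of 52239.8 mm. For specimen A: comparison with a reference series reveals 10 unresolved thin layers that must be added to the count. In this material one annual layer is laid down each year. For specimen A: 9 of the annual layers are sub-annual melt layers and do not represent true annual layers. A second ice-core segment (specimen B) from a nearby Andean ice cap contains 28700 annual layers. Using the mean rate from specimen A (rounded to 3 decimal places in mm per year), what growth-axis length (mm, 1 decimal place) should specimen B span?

Specimen A: true annual layer count = 34357 − 9 + 10 = 34358.
A: Mean rate = 52239.8 mm / 34358 years ≈ 1.520 mm/year.
Length of B = 1.520 × 28700 = 43624.0 mm.

43624.0 mm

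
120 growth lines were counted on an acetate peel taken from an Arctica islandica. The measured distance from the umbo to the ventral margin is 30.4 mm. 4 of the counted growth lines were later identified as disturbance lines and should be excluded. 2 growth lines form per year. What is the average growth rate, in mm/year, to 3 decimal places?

0.524 mm/year

Adjusted count: 120 − 4 = 116 growth lines.
Dividing by 2 growth lines per year: 116 / 2 = 58 years.
Mean rate = 30.4 mm / 58 years ≈ 0.524 mm/year.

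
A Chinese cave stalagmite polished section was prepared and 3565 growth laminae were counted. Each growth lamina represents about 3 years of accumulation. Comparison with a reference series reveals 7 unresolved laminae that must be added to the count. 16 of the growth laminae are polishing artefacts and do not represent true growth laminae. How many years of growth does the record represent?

10668 yr

True growth lamina count = 3565 − 16 + 7 = 3556.
3556 growth laminae at 3 years each span 3556 × 3 = 10668 years.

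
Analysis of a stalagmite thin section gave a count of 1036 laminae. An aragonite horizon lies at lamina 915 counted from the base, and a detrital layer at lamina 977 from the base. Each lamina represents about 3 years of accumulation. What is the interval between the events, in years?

186 yr

The two markers are separated by 977 − 915 = 62 laminae.
At 3 years per lamina, 62 × 3 = 186 years.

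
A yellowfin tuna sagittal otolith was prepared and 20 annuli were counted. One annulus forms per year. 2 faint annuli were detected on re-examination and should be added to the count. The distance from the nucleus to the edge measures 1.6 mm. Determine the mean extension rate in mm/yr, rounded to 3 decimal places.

True annulus count = 20 + 2 = 22.
Extension rate ≈ 1.6 / 22 = 0.073 mm/yr.

0.073 mm/yr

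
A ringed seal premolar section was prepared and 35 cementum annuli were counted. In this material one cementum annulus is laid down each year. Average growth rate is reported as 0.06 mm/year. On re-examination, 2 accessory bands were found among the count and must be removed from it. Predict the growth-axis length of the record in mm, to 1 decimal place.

2.0 mm

True cementum annulus count = 35 − 2 = 33.
Length ≈ 0.06 × 33 = 2.0 mm.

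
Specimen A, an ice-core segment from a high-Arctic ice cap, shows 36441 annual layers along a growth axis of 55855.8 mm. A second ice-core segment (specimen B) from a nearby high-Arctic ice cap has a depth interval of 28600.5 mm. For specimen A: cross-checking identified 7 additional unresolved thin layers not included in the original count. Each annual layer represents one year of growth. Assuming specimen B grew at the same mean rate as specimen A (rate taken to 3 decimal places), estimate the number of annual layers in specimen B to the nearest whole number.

18669 annual layers

Specimen A: true annual layer count = 36441 + 7 = 36448.
A: Extension rate ≈ 55855.8 / 36448 = 1.532 mm/year.
Specimen B: 28600.5 mm / 1.532 mm per year = 18668.73 years ≈ 18669 annual layers.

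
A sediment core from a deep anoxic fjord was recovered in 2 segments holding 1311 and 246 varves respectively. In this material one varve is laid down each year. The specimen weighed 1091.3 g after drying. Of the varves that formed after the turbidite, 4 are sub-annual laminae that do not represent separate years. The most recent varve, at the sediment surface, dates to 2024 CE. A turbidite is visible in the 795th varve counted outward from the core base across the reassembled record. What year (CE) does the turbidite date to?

Total varves = 1311 + 246 = 1557.
Between varve 795 and the sediment surface there are 1557 − 795 = 762 varves.
Excluding 4 false varves: 762 − 4 = 758.
2024 − 758 = 1266 CE.

1266 CE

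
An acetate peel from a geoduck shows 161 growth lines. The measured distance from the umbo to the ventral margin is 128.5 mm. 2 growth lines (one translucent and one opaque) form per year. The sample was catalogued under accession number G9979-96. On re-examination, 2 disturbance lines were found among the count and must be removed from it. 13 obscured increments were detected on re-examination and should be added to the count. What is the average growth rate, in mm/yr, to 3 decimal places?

1.494 mm/yr

After corrections the count is 161 − 2 + 13 = 172 growth lines.
With 2 growth lines per year, 172 / 2 = 86 years.
Mean rate = 128.5 mm / 86 years ≈ 1.494 mm/yr.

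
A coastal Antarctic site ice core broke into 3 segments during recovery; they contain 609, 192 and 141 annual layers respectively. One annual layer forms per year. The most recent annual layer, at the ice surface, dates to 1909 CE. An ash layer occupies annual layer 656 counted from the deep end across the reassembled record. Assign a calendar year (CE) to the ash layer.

1623 CE

Total annual layers = 609 + 192 + 141 = 942.
942 − 656 = 286 annual layers lie beyond the ash layer toward the ice surface.
Counting back 286 years from 1909 CE places the ash layer in 1909 − 286 = 1623 CE.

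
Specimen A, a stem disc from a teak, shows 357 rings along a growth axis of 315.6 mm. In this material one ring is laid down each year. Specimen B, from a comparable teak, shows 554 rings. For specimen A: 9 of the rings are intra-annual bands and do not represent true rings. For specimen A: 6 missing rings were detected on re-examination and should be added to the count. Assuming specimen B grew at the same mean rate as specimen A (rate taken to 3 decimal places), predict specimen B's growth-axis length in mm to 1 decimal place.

Specimen A: after corrections the count is 357 − 9 + 6 = 354 rings.
A: 315.6 mm over 354 years gives 315.6 / 354 ≈ 0.892 mm per year.
B's length ≈ 0.892 × 554 = 494.2 mm.

494.2 mm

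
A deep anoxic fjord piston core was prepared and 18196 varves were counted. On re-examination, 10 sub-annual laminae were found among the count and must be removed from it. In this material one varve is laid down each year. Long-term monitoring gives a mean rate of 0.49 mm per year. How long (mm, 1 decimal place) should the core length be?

True varve count = 18196 − 10 = 18186.
Length ≈ 0.49 × 18186 = 8911.1 mm.

8911.1 mm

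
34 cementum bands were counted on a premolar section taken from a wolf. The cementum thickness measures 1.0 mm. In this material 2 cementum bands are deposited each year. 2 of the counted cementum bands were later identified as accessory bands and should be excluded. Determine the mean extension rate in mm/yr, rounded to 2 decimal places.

0.06 mm/yr

After corrections the count is 34 − 2 = 32 cementum bands.
With 2 cementum bands per year, 32 / 2 = 16 years.
Mean rate = 1.0 mm / 16 years ≈ 0.06 mm/yr.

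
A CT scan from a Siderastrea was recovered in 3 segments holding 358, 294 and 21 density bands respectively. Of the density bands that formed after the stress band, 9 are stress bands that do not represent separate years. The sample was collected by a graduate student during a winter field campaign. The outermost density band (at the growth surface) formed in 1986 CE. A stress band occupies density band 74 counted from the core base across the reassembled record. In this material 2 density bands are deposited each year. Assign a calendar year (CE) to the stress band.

Total density bands = 358 + 294 + 21 = 673.
673 − 74 = 599 density bands lie beyond the stress band toward the growth surface.
Removing the 9 false density bands leaves 599 − 9 = 590 true density bands beyond the stress band.
590 density bands at 2 per year is 590 / 2 = 295 years.
Counting back 295 years from 1986 CE places the stress band in 1986 − 295 = 1691 CE.

1691 CE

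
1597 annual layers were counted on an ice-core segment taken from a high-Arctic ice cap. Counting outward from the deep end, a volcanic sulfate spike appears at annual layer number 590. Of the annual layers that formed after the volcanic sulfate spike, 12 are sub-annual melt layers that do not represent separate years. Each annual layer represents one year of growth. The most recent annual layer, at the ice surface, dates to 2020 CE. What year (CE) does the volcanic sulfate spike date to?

1025 CE

1597 − 590 = 1007 annual layers lie beyond the volcanic sulfate spike toward the ice surface.
Excluding 12 false annual layers: 1007 − 12 = 995.
Counting back 995 years from 2020 CE places the volcanic sulfate spike in 2020 − 995 = 1025 CE.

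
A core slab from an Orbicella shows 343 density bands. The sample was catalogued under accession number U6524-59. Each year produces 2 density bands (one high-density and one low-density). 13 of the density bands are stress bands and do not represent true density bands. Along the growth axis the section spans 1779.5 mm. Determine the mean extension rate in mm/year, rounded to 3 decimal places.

After corrections the count is 343 − 13 = 330 density bands.
330 density bands at 2 per year is 330 / 2 = 165 years.
Extension rate ≈ 1779.5 / 165 = 10.785 mm/year.

10.785 mm/year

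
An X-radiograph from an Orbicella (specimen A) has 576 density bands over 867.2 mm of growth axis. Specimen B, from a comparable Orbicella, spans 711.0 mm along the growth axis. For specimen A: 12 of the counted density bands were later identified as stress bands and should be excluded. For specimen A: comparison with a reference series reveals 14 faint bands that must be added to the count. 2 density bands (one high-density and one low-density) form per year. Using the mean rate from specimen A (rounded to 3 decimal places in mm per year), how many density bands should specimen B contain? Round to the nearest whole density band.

Specimen A: true density band count = 576 − 12 + 14 = 578.
Specimen A: 578 density bands at 2 per year is 578 / 2 = 289 years.
A: Extension rate ≈ 867.2 / 289 = 3.001 mm/year.
B spans 711.0 / 3.001 = 236.92 years; at 2 density bands per year that is 236.92 × 2 ≈ 474 density bands.

474 density bands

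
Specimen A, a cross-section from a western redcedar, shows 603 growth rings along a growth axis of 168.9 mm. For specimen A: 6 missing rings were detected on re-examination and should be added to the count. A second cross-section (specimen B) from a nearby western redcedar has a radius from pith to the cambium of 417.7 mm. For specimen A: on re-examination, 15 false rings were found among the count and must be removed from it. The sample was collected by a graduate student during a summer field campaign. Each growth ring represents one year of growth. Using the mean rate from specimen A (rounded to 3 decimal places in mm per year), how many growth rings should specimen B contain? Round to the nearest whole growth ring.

1471 growth rings

Specimen A: correcting the raw count gives 603 − 15 + 6 = 594 true growth rings.
A: 168.9 mm over 594 years gives 168.9 / 594 ≈ 0.284 mm/yr.
B spans 417.7 / 0.284 = 1470.77 years ≈ 1471 growth rings.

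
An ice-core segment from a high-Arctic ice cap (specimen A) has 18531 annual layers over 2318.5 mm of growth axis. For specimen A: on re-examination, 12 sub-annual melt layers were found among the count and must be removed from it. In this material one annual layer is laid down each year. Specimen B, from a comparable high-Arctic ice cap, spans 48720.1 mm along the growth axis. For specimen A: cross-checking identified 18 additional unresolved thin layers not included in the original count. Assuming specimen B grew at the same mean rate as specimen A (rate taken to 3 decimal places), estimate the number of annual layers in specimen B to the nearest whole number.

Specimen A: correcting the raw count gives 18531 − 12 + 18 = 18537 true annual layers.
A: 2318.5 mm over 18537 years gives 2318.5 / 18537 ≈ 0.125 mm/yr.
For B, 48720.1 / 0.125 = 389760.80 years ≈ 389761 annual layers.

389761 annual layers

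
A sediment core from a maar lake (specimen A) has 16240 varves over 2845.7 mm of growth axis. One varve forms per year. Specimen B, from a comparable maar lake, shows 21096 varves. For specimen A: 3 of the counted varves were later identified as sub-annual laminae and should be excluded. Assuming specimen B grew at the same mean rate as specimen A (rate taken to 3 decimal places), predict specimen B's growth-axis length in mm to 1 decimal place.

3691.8 mm

Specimen A: correcting the raw count gives 16240 − 3 = 16237 true varves.
A: Extension rate ≈ 2845.7 / 16237 = 0.175 mm/year.
B's length ≈ 0.175 × 21096 = 3691.8 mm.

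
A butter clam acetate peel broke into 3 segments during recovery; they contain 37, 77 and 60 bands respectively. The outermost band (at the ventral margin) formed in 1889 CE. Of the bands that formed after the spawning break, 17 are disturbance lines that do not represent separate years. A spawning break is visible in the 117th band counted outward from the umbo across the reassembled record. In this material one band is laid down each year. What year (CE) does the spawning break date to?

Total bands = 37 + 77 + 60 = 174.
Between band 117 and the ventral margin there are 174 − 117 = 57 bands.
Removing the 17 false bands leaves 57 − 17 = 40 true bands beyond the spawning break.
Counting back 40 years from 1889 CE places the spawning break in 1889 − 40 = 1849 CE.

1849 CE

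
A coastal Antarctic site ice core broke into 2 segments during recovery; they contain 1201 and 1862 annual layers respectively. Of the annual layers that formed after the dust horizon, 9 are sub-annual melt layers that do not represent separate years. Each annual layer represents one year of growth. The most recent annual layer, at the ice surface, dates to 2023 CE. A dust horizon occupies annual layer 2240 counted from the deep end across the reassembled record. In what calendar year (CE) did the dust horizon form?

Total annual layers = 1201 + 1862 = 3063.
Between annual layer 2240 and the ice surface there are 3063 − 2240 = 823 annual layers.
Excluding 9 false annual layers: 823 − 9 = 814.
2023 − 814 = 1209 CE.

1209 CE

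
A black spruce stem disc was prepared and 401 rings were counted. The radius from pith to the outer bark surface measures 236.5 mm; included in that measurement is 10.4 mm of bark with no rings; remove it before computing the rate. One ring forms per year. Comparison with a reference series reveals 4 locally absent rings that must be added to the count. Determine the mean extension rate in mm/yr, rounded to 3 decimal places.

0.558 mm/yr

Correcting the raw count gives 401 + 4 = 405 true rings.
Net length = 236.5 − 10.4 = 226.1 mm.
Mean rate = 226.1 mm / 405 years ≈ 0.558 mm/yr.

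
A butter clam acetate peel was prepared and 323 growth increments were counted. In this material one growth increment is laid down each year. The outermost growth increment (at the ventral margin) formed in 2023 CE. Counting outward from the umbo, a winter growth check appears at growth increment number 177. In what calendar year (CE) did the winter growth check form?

1877 CE

The winter growth check sits at growth increment 177 from the umbo, so 323 − 177 = 146 growth increments formed after it.
Counting back 146 years from 2023 CE places the winter growth check in 2023 − 146 = 1877 CE.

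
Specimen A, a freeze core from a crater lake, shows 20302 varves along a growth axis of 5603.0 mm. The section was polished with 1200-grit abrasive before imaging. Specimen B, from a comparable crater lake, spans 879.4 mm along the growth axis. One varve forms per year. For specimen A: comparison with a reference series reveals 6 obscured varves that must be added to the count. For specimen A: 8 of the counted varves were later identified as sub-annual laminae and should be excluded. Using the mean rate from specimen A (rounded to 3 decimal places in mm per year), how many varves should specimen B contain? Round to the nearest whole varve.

3186 varves

Specimen A: after corrections the count is 20302 − 8 + 6 = 20300 varves.
A: 5603.0 mm over 20300 years gives 5603.0 / 20300 ≈ 0.276 mm/year.
Specimen B: 879.4 mm / 0.276 mm per year = 3186.23 years ≈ 3186 varves.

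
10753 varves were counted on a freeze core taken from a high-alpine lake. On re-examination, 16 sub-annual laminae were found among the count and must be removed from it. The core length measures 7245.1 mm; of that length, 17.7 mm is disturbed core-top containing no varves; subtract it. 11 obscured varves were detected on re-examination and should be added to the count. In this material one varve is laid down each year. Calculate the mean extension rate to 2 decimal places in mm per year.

0.67 mm per year

Adjusted count: 10753 − 16 + 11 = 10748 varves.
The growth record spans 7245.1 − 17.7 = 7227.4 mm.
Extension rate ≈ 7227.4 / 10748 = 0.67 mm per year.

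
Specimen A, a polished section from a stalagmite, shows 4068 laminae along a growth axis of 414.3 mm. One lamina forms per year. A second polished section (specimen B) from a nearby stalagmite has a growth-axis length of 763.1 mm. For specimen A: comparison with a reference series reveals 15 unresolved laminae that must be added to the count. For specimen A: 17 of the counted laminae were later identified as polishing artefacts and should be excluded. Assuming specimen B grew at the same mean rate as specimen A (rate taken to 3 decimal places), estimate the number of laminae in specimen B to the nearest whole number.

Specimen A: after corrections the count is 4068 − 17 + 15 = 4066 laminae.
A: Extension rate ≈ 414.3 / 4066 = 0.102 mm/yr.
For B, 763.1 / 0.102 = 7481.37 years ≈ 7481 laminae.

7481 laminae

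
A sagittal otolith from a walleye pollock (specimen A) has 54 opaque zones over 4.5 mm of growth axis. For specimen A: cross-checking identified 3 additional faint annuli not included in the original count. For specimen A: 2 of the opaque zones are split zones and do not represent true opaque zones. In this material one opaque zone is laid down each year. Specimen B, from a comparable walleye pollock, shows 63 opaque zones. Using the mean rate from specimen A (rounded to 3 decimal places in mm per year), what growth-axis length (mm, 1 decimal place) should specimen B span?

Specimen A: correcting the raw count gives 54 − 2 + 3 = 55 true opaque zones.
A: Extension rate ≈ 4.5 / 55 = 0.082 mm per year.
For B, 0.082 mm/year × 63 years = 5.2 mm.

5.2 mm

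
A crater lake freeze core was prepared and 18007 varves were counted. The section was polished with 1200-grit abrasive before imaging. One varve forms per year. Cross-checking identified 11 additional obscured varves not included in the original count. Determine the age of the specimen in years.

After corrections the count is 18007 + 11 = 18018 varves.
With a one-to-one varve periodicity this is 18018 years.

18018 yr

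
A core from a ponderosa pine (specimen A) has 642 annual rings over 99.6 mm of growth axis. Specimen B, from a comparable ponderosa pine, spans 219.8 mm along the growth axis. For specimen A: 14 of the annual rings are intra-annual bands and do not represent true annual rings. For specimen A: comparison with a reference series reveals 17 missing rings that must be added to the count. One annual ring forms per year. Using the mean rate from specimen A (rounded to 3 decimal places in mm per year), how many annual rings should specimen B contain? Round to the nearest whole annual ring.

1427 annual rings

Specimen A: after corrections the count is 642 − 14 + 17 = 645 annual rings.
A: Mean rate = 99.6 mm / 645 years ≈ 0.154 mm per year.
Specimen B: 219.8 mm / 0.154 mm per year = 1427.27 years ≈ 1427 annual rings.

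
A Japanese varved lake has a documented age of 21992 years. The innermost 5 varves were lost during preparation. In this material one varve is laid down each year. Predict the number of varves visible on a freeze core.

21987 varves

At one varve per year, 21992 years correspond to 21992 varves.
21992 − 5 missed = 21987 varves expected in the prepared section.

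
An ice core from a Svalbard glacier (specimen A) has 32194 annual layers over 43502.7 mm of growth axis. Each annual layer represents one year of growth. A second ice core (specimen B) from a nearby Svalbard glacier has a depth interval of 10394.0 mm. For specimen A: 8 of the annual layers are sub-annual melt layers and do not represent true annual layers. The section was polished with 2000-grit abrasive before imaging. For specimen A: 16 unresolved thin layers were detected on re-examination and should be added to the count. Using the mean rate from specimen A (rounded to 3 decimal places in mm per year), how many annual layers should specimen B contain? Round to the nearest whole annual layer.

Specimen A: true annual layer count = 32194 − 8 + 16 = 32202.
A: Mean rate = 43502.7 mm / 32202 years ≈ 1.351 mm/year.
Specimen B: 10394.0 mm / 1.351 mm per year = 7693.56 years ≈ 7694 annual layers.

7694 annual layers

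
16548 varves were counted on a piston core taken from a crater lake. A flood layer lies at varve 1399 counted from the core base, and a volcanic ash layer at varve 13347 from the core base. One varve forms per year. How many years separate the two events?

13347 − 1399 = 11948 varves lie between the two events.
That is 11948 years at one varve per year.

11948 yr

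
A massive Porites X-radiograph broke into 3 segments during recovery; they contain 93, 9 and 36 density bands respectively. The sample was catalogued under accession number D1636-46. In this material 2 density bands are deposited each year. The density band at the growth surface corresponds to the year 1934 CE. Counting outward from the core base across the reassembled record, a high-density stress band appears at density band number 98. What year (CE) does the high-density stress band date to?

Total density bands = 93 + 9 + 36 = 138.
138 − 98 = 40 density bands lie beyond the high-density stress band toward the growth surface.
With 2 density bands per year, 40 / 2 = 20 years.
The density band at the growth surface is 1934 CE, so the high-density stress band dates to 1934 − 20 = 1914 CE.

1914 CE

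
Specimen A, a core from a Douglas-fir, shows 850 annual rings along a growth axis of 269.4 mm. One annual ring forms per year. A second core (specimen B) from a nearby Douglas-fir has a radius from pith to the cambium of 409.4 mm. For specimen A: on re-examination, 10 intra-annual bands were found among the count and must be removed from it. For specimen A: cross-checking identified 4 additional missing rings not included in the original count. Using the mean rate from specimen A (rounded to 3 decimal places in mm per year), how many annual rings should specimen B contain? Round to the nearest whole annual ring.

Specimen A: after corrections the count is 850 − 10 + 4 = 844 annual rings.
A: Mean rate = 269.4 mm / 844 years ≈ 0.319 mm/yr.
For B, 409.4 / 0.319 = 1283.39 years ≈ 1283 annual rings.

1283 annual rings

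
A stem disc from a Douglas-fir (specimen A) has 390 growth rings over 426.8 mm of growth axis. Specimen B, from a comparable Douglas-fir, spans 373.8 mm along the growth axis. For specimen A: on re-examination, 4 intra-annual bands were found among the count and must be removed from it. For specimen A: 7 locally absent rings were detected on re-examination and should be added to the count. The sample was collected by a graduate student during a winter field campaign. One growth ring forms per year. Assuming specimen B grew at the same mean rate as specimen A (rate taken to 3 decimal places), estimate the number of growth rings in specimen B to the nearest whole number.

344 growth rings

Specimen A: adjusted count: 390 − 4 + 7 = 393 growth rings.
A: 426.8 mm over 393 years gives 426.8 / 393 ≈ 1.086 mm/yr.
For B, 373.8 / 1.086 = 344.20 years ≈ 344 growth rings.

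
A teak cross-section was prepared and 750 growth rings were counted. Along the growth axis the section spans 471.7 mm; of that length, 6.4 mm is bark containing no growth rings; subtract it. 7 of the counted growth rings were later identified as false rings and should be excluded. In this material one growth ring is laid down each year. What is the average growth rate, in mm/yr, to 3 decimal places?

True growth ring count = 750 − 7 = 743.
The growth record spans 471.7 − 6.4 = 465.3 mm.
Mean rate = 465.3 mm / 743 years ≈ 0.626 mm/yr.

0.626 mm/yr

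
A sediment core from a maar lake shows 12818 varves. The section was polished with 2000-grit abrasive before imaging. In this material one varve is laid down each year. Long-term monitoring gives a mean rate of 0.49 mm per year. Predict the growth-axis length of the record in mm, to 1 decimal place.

The record spans 12818 years at 0.49 mm per year.
12818 years at 0.49 mm/year gives 0.49 × 12818 = 6280.8 mm.

6280.8 mm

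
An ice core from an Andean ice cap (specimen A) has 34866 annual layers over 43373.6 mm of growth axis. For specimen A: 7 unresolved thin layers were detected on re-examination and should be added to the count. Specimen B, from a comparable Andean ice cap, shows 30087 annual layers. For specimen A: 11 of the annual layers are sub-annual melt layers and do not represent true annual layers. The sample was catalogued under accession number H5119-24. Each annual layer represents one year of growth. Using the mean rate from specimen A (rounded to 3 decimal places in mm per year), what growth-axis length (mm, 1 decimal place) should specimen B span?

37428.2 mm

Specimen A: after corrections the count is 34866 − 11 + 7 = 34862 annual layers.
A: Mean rate = 43373.6 mm / 34862 years ≈ 1.244 mm/yr.
For B, 1.244 mm/year × 30087 years = 37428.2 mm.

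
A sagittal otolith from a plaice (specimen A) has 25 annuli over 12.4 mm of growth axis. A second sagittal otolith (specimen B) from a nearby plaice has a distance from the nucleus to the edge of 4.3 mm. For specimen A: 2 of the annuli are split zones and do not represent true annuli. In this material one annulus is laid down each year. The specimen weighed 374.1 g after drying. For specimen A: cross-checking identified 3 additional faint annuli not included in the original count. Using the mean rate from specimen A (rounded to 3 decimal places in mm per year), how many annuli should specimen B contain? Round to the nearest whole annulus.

Specimen A: true annulus count = 25 − 2 + 3 = 26.
A: Extension rate ≈ 12.4 / 26 = 0.477 mm/yr.
For B, 4.3 / 0.477 = 9.01 years ≈ 9 annuli.

9 annuli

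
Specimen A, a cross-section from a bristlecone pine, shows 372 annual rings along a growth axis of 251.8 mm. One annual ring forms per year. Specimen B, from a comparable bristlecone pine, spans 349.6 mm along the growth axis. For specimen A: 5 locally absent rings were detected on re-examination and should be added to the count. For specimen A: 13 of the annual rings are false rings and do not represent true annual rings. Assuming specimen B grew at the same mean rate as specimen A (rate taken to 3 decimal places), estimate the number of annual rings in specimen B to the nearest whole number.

505 annual rings

Specimen A: true annual ring count = 372 − 13 + 5 = 364.
A: Extension rate ≈ 251.8 / 364 = 0.692 mm/year.
For B, 349.6 / 0.692 = 505.20 years ≈ 505 annual rings.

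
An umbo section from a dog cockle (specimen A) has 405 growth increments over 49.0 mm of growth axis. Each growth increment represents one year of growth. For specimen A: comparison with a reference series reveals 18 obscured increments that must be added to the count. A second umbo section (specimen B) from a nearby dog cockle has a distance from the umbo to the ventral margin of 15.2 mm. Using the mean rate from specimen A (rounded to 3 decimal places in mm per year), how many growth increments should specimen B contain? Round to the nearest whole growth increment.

131 growth increments

Specimen A: after corrections the count is 405 + 18 = 423 growth increments.
A: Extension rate ≈ 49.0 / 423 = 0.116 mm/year.
B spans 15.2 / 0.116 = 131.03 years ≈ 131 growth increments.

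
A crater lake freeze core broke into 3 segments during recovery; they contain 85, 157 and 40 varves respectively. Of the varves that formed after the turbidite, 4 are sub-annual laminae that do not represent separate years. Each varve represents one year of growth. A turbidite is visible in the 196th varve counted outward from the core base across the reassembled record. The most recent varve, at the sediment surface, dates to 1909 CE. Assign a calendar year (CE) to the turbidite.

Total varves = 85 + 157 + 40 = 282.
282 − 196 = 86 varves lie beyond the turbidite toward the sediment surface.
Excluding 4 false varves: 86 − 4 = 82.
Counting back 82 years from 1909 CE places the turbidite in 1909 − 82 = 1827 CE.

1827 CE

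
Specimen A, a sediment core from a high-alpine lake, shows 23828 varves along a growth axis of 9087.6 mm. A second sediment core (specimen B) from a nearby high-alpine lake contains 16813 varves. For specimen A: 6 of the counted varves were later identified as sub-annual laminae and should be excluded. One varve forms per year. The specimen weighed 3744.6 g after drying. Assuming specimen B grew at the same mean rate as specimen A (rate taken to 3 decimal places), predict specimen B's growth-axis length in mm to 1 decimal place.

Specimen A: adjusted count: 23828 − 6 = 23822 varves.
A: Extension rate ≈ 9087.6 / 23822 = 0.381 mm/yr.
Length of B = 0.381 × 16813 = 6405.8 mm.

6405.8 mm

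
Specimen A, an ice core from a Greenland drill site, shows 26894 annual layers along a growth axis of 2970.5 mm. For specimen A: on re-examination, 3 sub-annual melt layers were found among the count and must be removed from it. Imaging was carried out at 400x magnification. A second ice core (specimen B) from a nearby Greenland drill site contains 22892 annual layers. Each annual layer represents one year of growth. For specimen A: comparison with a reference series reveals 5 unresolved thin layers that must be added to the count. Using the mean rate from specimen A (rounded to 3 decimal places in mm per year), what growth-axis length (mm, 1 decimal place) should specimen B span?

Specimen A: true annual layer count = 26894 − 3 + 5 = 26896.
A: Mean rate = 2970.5 mm / 26896 years ≈ 0.110 mm/yr.
For B, 0.110 mm/year × 22892 years = 2518.1 mm.

2518.1 mm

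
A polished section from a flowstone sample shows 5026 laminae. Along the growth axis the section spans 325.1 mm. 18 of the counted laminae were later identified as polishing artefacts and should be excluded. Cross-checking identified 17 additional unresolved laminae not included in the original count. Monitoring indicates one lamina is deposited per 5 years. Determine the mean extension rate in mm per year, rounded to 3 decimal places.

0.013 mm per year

True lamina count = 5026 − 18 + 17 = 5025.
5025 laminae at 5 years each span 5025 × 5 = 25125 years.
Extension rate ≈ 325.1 / 25125 = 0.013 mm per year.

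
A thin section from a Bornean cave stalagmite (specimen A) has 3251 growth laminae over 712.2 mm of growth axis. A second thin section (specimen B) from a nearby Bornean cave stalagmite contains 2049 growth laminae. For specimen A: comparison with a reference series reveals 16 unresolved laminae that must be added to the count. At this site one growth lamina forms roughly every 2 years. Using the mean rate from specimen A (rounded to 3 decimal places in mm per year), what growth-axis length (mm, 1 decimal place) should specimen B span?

446.7 mm

Specimen A: after corrections the count is 3251 + 16 = 3267 growth laminae.
Specimen A: 3267 growth laminae at 2 years each span 3267 × 2 = 6534 years.
A: Mean rate = 712.2 mm / 6534 years ≈ 0.109 mm per year.
Specimen B: multiplying by 2 years per growth lamina: 2049 × 2 = 4098 years. B's length ≈ 0.109 × 4098 = 446.7 mm.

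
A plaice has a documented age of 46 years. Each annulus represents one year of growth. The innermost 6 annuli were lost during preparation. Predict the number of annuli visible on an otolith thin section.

One annulus per year gives 46 annuli over 46 years.
Subtracting the 6 annuli not captured gives 46 − 6 = 40 annuli in the record.

40 annuli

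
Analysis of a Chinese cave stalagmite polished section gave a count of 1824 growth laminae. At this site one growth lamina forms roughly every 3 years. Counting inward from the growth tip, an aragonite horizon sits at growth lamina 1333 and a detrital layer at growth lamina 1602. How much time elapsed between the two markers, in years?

807 years

1602 − 1333 = 269 growth laminae lie between the two events.
269 growth laminae at 3 years each span 269 × 3 = 807 years.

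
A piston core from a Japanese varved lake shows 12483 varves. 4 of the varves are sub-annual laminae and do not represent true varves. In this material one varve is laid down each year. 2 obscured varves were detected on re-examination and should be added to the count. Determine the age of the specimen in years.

True varve count = 12483 − 4 + 2 = 12481.
With a one-to-one varve periodicity this is 12481 years.

12481 years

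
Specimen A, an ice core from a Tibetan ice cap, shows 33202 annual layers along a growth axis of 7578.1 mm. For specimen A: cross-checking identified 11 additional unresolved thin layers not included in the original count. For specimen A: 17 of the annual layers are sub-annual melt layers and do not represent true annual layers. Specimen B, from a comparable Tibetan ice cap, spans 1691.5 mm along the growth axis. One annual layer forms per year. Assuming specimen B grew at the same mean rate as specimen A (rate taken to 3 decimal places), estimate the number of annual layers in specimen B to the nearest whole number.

Specimen A: adjusted count: 33202 − 17 + 11 = 33196 annual layers.
A: Mean rate = 7578.1 mm / 33196 years ≈ 0.228 mm/year.
Specimen B: 1691.5 mm / 0.228 mm per year = 7418.86 years ≈ 7419 annual layers.

7419 annual layers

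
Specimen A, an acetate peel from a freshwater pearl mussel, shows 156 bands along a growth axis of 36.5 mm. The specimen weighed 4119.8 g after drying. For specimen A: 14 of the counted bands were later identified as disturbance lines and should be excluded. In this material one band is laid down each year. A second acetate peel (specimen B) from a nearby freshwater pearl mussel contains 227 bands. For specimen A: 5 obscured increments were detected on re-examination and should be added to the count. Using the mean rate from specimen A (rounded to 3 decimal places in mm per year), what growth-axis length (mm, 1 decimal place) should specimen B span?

56.3 mm

Specimen A: after corrections the count is 156 − 14 + 5 = 147 bands.
A: 36.5 mm over 147 years gives 36.5 / 147 ≈ 0.248 mm/yr.
B's length ≈ 0.248 × 227 = 56.3 mm.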